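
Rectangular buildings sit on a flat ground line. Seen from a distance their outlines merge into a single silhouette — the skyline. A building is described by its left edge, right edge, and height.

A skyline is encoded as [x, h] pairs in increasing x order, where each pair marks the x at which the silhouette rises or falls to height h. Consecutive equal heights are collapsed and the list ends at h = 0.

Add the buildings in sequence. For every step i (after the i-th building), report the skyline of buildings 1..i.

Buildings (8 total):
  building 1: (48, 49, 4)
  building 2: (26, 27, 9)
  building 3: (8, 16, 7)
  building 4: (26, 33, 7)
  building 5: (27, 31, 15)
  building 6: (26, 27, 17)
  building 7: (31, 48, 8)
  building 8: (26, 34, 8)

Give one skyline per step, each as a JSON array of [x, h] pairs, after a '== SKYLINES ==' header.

== SKYLINES ==
[[48,4],[49,0]]
[[26,9],[27,0],[48,4],[49,0]]
[[8,7],[16,0],[26,9],[27,0],[48,4],[49,0]]
[[8,7],[16,0],[26,9],[27,7],[33,0],[48,4],[49,0]]
[[8,7],[16,0],[26,9],[27,15],[31,7],[33,0],[48,4],[49,0]]
[[8,7],[16,0],[26,17],[27,15],[31,7],[33,0],[48,4],[49,0]]
[[8,7],[16,0],[26,17],[27,15],[31,8],[48,4],[49,0]]
[[8,7],[16,0],[26,17],[27,15],[31,8],[48,4],[49,0]]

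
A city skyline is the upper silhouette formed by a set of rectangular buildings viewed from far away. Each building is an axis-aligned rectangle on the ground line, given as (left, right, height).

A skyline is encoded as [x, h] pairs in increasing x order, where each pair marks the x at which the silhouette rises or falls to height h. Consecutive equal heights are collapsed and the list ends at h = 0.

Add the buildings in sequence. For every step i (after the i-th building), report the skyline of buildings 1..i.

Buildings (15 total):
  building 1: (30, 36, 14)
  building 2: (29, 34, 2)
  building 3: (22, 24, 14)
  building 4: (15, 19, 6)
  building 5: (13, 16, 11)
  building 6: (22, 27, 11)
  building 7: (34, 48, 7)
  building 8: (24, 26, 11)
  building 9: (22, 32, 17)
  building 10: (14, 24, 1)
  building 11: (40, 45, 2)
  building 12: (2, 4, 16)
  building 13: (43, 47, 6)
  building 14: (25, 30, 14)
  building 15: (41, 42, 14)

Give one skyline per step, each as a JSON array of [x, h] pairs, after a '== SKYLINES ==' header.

== SKYLINES ==
[[30,14],[36,0]]
[[29,2],[30,14],[36,0]]
[[22,14],[24,0],[29,2],[30,14],[36,0]]
[[15,6],[19,0],[22,14],[24,0],[29,2],[30,14],[36,0]]
[[13,11],[16,6],[19,0],[22,14],[24,0],[29,2],[30,14],[36,0]]
[[13,11],[16,6],[19,0],[22,14],[24,11],[27,0],[29,2],[30,14],[36,0]]
[[13,11],[16,6],[19,0],[22,14],[24,11],[27,0],[29,2],[30,14],[36,7],[48,0]]
[[13,11],[16,6],[19,0],[22,14],[24,11],[27,0],[29,2],[30,14],[36,7],[48,0]]
[[13,11],[16,6],[19,0],[22,17],[32,14],[36,7],[48,0]]
[[13,11],[16,6],[19,1],[22,17],[32,14],[36,7],[48,0]]
[[13,11],[16,6],[19,1],[22,17],[32,14],[36,7],[48,0]]
[[2,16],[4,0],[13,11],[16,6],[19,1],[22,17],[32,14],[36,7],[48,0]]
[[2,16],[4,0],[13,11],[16,6],[19,1],[22,17],[32,14],[36,7],[48,0]]
[[2,16],[4,0],[13,11],[16,6],[19,1],[22,17],[32,14],[36,7],[48,0]]
[[2,16],[4,0],[13,11],[16,6],[19,1],[22,17],[32,14],[36,7],[41,14],[42,7],[48,0]]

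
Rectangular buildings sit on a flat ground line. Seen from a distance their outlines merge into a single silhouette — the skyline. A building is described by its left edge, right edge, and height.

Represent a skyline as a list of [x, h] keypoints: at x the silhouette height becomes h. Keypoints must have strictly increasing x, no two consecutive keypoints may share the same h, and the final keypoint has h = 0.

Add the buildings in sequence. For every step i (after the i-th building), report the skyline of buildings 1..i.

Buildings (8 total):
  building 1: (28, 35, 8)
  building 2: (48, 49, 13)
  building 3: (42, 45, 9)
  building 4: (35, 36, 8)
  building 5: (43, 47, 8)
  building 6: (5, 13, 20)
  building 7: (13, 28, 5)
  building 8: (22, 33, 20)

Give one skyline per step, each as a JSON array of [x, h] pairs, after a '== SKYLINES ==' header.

== SKYLINES ==
[[28,8],[35,0]]
[[28,8],[35,0],[48,13],[49,0]]
[[28,8],[35,0],[42,9],[45,0],[48,13],[49,0]]
[[28,8],[36,0],[42,9],[45,0],[48,13],[49,0]]
[[28,8],[36,0],[42,9],[45,8],[47,0],[48,13],[49,0]]
[[5,20],[13,0],[28,8],[36,0],[42,9],[45,8],[47,0],[48,13],[49,0]]
[[5,20],[13,5],[28,8],[36,0],[42,9],[45,8],[47,0],[48,13],[49,0]]
[[5,20],[13,5],[22,20],[33,8],[36,0],[42,9],[45,8],[47,0],[48,13],[49,0]]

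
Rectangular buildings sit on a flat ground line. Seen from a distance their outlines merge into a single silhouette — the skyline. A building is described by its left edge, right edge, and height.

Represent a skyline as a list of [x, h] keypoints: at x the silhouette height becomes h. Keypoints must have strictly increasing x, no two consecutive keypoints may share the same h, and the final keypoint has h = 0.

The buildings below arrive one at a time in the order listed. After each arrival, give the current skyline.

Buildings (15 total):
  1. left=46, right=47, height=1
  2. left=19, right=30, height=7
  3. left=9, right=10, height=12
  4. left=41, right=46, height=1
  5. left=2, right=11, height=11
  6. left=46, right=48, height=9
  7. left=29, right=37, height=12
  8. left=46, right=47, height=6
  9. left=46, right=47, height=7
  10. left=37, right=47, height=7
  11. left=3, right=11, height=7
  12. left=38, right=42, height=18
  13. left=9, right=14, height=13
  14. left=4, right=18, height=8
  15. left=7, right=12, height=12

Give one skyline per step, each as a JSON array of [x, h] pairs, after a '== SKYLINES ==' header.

== SKYLINES ==
[[46,1],[47,0]]
[[19,7],[30,0],[46,1],[47,0]]
[[9,12],[10,0],[19,7],[30,0],[46,1],[47,0]]
[[9,12],[10,0],[19,7],[30,0],[41,1],[47,0]]
[[2,11],[9,12],[10,11],[11,0],[19,7],[30,0],[41,1],[47,0]]
[[2,11],[9,12],[10,11],[11,0],[19,7],[30,0],[41,1],[46,9],[48,0]]
[[2,11],[9,12],[10,11],[11,0],[19,7],[29,12],[37,0],[41,1],[46,9],[48,0]]
[[2,11],[9,12],[10,11],[11,0],[19,7],[29,12],[37,0],[41,1],[46,9],[48,0]]
[[2,11],[9,12],[10,11],[11,0],[19,7],[29,12],[37,0],[41,1],[46,9],[48,0]]
[[2,11],[9,12],[10,11],[11,0],[19,7],[29,12],[37,7],[46,9],[48,0]]
[[2,11],[9,12],[10,11],[11,0],[19,7],[29,12],[37,7],[46,9],[48,0]]
[[2,11],[9,12],[10,11],[11,0],[19,7],[29,12],[37,7],[38,18],[42,7],[46,9],[48,0]]
[[2,11],[9,13],[14,0],[19,7],[29,12],[37,7],[38,18],[42,7],[46,9],[48,0]]
[[2,11],[9,13],[14,8],[18,0],[19,7],[29,12],[37,7],[38,18],[42,7],[46,9],[48,0]]
[[2,11],[7,12],[9,13],[14,8],[18,0],[19,7],[29,12],[37,7],[38,18],[42,7],[46,9],[48,0]]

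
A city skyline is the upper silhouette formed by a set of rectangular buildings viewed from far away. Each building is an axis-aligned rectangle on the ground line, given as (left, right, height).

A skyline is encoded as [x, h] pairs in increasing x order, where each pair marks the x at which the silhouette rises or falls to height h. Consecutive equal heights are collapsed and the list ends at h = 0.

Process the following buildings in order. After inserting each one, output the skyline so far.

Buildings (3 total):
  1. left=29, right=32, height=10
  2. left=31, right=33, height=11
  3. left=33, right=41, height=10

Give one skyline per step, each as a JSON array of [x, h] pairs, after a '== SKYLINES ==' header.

== SKYLINES ==
[[29,10],[32,0]]
[[29,10],[31,11],[33,0]]
[[29,10],[31,11],[33,10],[41,0]]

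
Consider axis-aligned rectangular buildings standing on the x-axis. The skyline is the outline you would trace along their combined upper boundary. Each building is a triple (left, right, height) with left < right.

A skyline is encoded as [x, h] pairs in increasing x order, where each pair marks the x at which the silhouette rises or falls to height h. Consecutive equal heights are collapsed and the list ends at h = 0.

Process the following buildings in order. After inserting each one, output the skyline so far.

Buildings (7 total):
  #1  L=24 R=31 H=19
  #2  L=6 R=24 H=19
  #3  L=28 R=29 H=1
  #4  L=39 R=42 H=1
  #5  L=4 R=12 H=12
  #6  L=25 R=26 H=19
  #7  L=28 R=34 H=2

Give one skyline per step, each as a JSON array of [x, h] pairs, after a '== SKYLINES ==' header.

== SKYLINES ==
[[24,19],[31,0]]
[[6,19],[31,0]]
[[6,19],[31,0]]
[[6,19],[31,0],[39,1],[42,0]]
[[4,12],[6,19],[31,0],[39,1],[42,0]]
[[4,12],[6,19],[31,0],[39,1],[42,0]]
[[4,12],[6,19],[31,2],[34,0],[39,1],[42,0]]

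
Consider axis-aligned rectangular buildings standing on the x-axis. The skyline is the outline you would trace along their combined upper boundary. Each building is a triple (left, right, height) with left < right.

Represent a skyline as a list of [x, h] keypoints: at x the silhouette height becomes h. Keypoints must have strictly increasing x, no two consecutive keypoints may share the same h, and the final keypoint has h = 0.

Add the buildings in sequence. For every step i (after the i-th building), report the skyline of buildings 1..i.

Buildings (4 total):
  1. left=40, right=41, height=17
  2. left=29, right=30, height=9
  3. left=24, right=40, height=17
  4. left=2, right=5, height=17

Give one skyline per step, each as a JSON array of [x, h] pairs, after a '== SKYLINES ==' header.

== SKYLINES ==
[[40,17],[41,0]]
[[29,9],[30,0],[40,17],[41,0]]
[[24,17],[41,0]]
[[2,17],[5,0],[24,17],[41,0]]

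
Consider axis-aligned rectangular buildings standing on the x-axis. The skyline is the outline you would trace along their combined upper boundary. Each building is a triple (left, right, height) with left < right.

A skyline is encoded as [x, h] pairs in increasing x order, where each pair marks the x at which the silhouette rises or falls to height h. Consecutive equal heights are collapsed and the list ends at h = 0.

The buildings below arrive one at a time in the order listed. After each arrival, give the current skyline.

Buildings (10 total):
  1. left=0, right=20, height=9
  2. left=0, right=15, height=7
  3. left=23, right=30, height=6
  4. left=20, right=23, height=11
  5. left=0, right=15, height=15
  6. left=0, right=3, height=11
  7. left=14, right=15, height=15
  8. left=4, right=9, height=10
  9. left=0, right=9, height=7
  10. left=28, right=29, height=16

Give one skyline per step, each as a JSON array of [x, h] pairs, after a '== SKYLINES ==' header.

== SKYLINES ==
[[0,9],[20,0]]
[[0,9],[20,0]]
[[0,9],[20,0],[23,6],[30,0]]
[[0,9],[20,11],[23,6],[30,0]]
[[0,15],[15,9],[20,11],[23,6],[30,0]]
[[0,15],[15,9],[20,11],[23,6],[30,0]]
[[0,15],[15,9],[20,11],[23,6],[30,0]]
[[0,15],[15,9],[20,11],[23,6],[30,0]]
[[0,15],[15,9],[20,11],[23,6],[30,0]]
[[0,15],[15,9],[20,11],[23,6],[28,16],[29,6],[30,0]]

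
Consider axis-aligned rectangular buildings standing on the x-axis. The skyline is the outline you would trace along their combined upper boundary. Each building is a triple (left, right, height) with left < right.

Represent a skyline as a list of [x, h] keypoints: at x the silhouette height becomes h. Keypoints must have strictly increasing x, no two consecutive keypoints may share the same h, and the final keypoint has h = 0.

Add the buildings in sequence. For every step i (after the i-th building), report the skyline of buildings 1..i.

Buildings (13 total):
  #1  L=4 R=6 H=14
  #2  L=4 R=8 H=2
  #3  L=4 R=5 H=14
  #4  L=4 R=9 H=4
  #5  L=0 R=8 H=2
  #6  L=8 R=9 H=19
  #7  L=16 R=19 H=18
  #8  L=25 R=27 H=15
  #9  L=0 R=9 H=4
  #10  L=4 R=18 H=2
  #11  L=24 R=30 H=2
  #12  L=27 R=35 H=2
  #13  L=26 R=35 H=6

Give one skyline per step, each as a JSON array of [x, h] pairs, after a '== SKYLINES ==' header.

== SKYLINES ==
[[4,14],[6,0]]
[[4,14],[6,2],[8,0]]
[[4,14],[6,2],[8,0]]
[[4,14],[6,4],[9,0]]
[[0,2],[4,14],[6,4],[9,0]]
[[0,2],[4,14],[6,4],[8,19],[9,0]]
[[0,2],[4,14],[6,4],[8,19],[9,0],[16,18],[19,0]]
[[0,2],[4,14],[6,4],[8,19],[9,0],[16,18],[19,0],[25,15],[27,0]]
[[0,4],[4,14],[6,4],[8,19],[9,0],[16,18],[19,0],[25,15],[27,0]]
[[0,4],[4,14],[6,4],[8,19],[9,2],[16,18],[19,0],[25,15],[27,0]]
[[0,4],[4,14],[6,4],[8,19],[9,2],[16,18],[19,0],[24,2],[25,15],[27,2],[30,0]]
[[0,4],[4,14],[6,4],[8,19],[9,2],[16,18],[19,0],[24,2],[25,15],[27,2],[35,0]]
[[0,4],[4,14],[6,4],[8,19],[9,2],[16,18],[19,0],[24,2],[25,15],[27,6],[35,0]]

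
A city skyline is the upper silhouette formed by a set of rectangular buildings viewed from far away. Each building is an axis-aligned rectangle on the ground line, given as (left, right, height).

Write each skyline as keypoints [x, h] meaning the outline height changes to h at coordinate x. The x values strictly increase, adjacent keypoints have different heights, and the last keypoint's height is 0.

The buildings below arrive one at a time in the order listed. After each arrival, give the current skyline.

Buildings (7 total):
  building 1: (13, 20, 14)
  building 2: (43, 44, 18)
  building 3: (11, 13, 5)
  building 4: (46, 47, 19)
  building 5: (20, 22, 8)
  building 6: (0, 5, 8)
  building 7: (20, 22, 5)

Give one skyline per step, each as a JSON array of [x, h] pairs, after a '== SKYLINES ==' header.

== SKYLINES ==
[[13,14],[20,0]]
[[13,14],[20,0],[43,18],[44,0]]
[[11,5],[13,14],[20,0],[43,18],[44,0]]
[[11,5],[13,14],[20,0],[43,18],[44,0],[46,19],[47,0]]
[[11,5],[13,14],[20,8],[22,0],[43,18],[44,0],[46,19],[47,0]]
[[0,8],[5,0],[11,5],[13,14],[20,8],[22,0],[43,18],[44,0],[46,19],[47,0]]
[[0,8],[5,0],[11,5],[13,14],[20,8],[22,0],[43,18],[44,0],[46,19],[47,0]]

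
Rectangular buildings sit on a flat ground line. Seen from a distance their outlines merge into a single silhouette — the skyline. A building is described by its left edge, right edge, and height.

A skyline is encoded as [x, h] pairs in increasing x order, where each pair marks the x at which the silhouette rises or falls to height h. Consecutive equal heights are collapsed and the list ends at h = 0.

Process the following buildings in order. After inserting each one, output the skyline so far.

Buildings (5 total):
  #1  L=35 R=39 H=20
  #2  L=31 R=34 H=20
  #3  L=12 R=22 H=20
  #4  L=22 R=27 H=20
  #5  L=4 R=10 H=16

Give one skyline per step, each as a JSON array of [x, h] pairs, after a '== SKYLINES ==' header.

== SKYLINES ==
[[35,20],[39,0]]
[[31,20],[34,0],[35,20],[39,0]]
[[12,20],[22,0],[31,20],[34,0],[35,20],[39,0]]
[[12,20],[27,0],[31,20],[34,0],[35,20],[39,0]]
[[4,16],[10,0],[12,20],[27,0],[31,20],[34,0],[35,20],[39,0]]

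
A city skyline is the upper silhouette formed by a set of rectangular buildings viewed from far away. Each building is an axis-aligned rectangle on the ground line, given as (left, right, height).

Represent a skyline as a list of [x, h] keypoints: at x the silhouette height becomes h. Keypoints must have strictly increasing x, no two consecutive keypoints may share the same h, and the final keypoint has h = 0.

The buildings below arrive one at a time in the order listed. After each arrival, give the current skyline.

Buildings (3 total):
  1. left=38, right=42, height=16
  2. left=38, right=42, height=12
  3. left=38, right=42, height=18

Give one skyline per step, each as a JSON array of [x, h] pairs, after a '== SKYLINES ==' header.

== SKYLINES ==
[[38,16],[42,0]]
[[38,16],[42,0]]
[[38,18],[42,0]]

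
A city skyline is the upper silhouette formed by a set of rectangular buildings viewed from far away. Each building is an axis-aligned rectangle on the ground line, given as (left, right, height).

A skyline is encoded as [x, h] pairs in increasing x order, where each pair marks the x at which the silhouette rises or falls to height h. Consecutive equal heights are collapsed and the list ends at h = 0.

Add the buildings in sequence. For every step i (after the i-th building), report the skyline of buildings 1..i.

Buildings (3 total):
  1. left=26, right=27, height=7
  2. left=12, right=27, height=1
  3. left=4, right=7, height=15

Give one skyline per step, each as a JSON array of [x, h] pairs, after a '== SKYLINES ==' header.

== SKYLINES ==
[[26,7],[27,0]]
[[12,1],[26,7],[27,0]]
[[4,15],[7,0],[12,1],[26,7],[27,0]]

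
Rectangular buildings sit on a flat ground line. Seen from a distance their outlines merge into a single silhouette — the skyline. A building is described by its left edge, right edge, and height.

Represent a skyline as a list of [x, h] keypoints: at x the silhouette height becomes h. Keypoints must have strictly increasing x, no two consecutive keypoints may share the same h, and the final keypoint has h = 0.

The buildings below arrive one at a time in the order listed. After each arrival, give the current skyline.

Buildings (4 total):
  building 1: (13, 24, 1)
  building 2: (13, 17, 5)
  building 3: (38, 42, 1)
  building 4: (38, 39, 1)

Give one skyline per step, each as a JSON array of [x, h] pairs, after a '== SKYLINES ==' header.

== SKYLINES ==
[[13,1],[24,0]]
[[13,5],[17,1],[24,0]]
[[13,5],[17,1],[24,0],[38,1],[42,0]]
[[13,5],[17,1],[24,0],[38,1],[42,0]]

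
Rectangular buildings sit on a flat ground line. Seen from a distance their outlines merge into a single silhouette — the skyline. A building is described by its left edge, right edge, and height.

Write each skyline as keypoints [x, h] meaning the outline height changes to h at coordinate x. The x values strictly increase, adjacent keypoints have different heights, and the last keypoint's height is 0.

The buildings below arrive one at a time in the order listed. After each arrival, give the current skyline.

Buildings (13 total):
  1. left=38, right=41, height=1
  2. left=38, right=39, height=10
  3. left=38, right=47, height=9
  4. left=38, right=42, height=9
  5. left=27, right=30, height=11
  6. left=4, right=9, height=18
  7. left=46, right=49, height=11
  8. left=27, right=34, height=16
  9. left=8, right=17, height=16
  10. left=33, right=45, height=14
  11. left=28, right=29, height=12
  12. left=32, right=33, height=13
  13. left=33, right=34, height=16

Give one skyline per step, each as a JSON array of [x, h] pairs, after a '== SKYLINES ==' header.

== SKYLINES ==
[[38,1],[41,0]]
[[38,10],[39,1],[41,0]]
[[38,10],[39,9],[47,0]]
[[38,10],[39,9],[47,0]]
[[27,11],[30,0],[38,10],[39,9],[47,0]]
[[4,18],[9,0],[27,11],[30,0],[38,10],[39,9],[47,0]]
[[4,18],[9,0],[27,11],[30,0],[38,10],[39,9],[46,11],[49,0]]
[[4,18],[9,0],[27,16],[34,0],[38,10],[39,9],[46,11],[49,0]]
[[4,18],[9,16],[17,0],[27,16],[34,0],[38,10],[39,9],[46,11],[49,0]]
[[4,18],[9,16],[17,0],[27,16],[34,14],[45,9],[46,11],[49,0]]
[[4,18],[9,16],[17,0],[27,16],[34,14],[45,9],[46,11],[49,0]]
[[4,18],[9,16],[17,0],[27,16],[34,14],[45,9],[46,11],[49,0]]
[[4,18],[9,16],[17,0],[27,16],[34,14],[45,9],[46,11],[49,0]]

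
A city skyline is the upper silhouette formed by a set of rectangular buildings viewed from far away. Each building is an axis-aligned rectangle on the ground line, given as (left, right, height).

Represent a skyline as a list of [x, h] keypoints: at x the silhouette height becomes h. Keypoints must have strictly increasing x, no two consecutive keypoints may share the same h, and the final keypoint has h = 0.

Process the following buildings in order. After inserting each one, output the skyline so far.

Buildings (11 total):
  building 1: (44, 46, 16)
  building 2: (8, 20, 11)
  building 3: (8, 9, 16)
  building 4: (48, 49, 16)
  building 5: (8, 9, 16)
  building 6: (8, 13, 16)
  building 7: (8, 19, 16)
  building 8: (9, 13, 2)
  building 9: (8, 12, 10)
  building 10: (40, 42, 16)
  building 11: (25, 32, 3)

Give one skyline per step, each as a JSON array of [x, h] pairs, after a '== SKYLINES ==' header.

== SKYLINES ==
[[44,16],[46,0]]
[[8,11],[20,0],[44,16],[46,0]]
[[8,16],[9,11],[20,0],[44,16],[46,0]]
[[8,16],[9,11],[20,0],[44,16],[46,0],[48,16],[49,0]]
[[8,16],[9,11],[20,0],[44,16],[46,0],[48,16],[49,0]]
[[8,16],[13,11],[20,0],[44,16],[46,0],[48,16],[49,0]]
[[8,16],[19,11],[20,0],[44,16],[46,0],[48,16],[49,0]]
[[8,16],[19,11],[20,0],[44,16],[46,0],[48,16],[49,0]]
[[8,16],[19,11],[20,0],[44,16],[46,0],[48,16],[49,0]]
[[8,16],[19,11],[20,0],[40,16],[42,0],[44,16],[46,0],[48,16],[49,0]]
[[8,16],[19,11],[20,0],[25,3],[32,0],[40,16],[42,0],[44,16],[46,0],[48,16],[49,0]]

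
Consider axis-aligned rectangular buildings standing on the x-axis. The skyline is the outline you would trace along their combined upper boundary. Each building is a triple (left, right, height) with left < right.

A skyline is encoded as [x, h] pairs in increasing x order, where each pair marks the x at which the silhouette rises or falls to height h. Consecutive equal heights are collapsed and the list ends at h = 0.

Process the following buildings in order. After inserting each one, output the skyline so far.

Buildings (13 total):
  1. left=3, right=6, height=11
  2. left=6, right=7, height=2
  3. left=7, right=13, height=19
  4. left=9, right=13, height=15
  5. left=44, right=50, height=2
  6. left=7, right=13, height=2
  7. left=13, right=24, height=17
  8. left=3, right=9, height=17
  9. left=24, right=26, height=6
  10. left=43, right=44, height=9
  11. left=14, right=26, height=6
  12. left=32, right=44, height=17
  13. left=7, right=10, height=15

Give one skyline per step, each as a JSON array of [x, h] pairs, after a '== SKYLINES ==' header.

== SKYLINES ==
[[3,11],[6,0]]
[[3,11],[6,2],[7,0]]
[[3,11],[6,2],[7,19],[13,0]]
[[3,11],[6,2],[7,19],[13,0]]
[[3,11],[6,2],[7,19],[13,0],[44,2],[50,0]]
[[3,11],[6,2],[7,19],[13,0],[44,2],[50,0]]
[[3,11],[6,2],[7,19],[13,17],[24,0],[44,2],[50,0]]
[[3,17],[7,19],[13,17],[24,0],[44,2],[50,0]]
[[3,17],[7,19],[13,17],[24,6],[26,0],[44,2],[50,0]]
[[3,17],[7,19],[13,17],[24,6],[26,0],[43,9],[44,2],[50,0]]
[[3,17],[7,19],[13,17],[24,6],[26,0],[43,9],[44,2],[50,0]]
[[3,17],[7,19],[13,17],[24,6],[26,0],[32,17],[44,2],[50,0]]
[[3,17],[7,19],[13,17],[24,6],[26,0],[32,17],[44,2],[50,0]]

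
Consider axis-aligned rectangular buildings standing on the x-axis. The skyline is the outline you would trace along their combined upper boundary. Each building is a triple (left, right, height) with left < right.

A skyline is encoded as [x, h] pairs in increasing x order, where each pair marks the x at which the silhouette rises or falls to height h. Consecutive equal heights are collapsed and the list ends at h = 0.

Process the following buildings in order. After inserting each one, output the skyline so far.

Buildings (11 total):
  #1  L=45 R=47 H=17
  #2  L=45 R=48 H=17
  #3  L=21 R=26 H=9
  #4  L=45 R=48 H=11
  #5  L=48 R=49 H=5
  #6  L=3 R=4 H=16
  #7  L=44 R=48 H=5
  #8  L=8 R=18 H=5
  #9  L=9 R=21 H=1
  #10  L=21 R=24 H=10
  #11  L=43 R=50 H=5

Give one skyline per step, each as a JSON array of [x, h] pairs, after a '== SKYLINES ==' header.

== SKYLINES ==
[[45,17],[47,0]]
[[45,17],[48,0]]
[[21,9],[26,0],[45,17],[48,0]]
[[21,9],[26,0],[45,17],[48,0]]
[[21,9],[26,0],[45,17],[48,5],[49,0]]
[[3,16],[4,0],[21,9],[26,0],[45,17],[48,5],[49,0]]
[[3,16],[4,0],[21,9],[26,0],[44,5],[45,17],[48,5],[49,0]]
[[3,16],[4,0],[8,5],[18,0],[21,9],[26,0],[44,5],[45,17],[48,5],[49,0]]
[[3,16],[4,0],[8,5],[18,1],[21,9],[26,0],[44,5],[45,17],[48,5],[49,0]]
[[3,16],[4,0],[8,5],[18,1],[21,10],[24,9],[26,0],[44,5],[45,17],[48,5],[49,0]]
[[3,16],[4,0],[8,5],[18,1],[21,10],[24,9],[26,0],[43,5],[45,17],[48,5],[50,0]]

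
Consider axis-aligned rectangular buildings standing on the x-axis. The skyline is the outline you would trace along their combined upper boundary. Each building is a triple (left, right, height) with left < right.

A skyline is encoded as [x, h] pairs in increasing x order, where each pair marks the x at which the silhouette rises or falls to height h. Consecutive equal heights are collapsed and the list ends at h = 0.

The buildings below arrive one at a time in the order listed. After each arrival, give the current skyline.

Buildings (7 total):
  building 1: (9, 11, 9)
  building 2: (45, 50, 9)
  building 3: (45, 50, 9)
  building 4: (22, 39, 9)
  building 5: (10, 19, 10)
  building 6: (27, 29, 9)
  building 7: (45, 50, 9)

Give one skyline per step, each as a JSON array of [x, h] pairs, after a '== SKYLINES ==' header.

== SKYLINES ==
[[9,9],[11,0]]
[[9,9],[11,0],[45,9],[50,0]]
[[9,9],[11,0],[45,9],[50,0]]
[[9,9],[11,0],[22,9],[39,0],[45,9],[50,0]]
[[9,9],[10,10],[19,0],[22,9],[39,0],[45,9],[50,0]]
[[9,9],[10,10],[19,0],[22,9],[39,0],[45,9],[50,0]]
[[9,9],[10,10],[19,0],[22,9],[39,0],[45,9],[50,0]]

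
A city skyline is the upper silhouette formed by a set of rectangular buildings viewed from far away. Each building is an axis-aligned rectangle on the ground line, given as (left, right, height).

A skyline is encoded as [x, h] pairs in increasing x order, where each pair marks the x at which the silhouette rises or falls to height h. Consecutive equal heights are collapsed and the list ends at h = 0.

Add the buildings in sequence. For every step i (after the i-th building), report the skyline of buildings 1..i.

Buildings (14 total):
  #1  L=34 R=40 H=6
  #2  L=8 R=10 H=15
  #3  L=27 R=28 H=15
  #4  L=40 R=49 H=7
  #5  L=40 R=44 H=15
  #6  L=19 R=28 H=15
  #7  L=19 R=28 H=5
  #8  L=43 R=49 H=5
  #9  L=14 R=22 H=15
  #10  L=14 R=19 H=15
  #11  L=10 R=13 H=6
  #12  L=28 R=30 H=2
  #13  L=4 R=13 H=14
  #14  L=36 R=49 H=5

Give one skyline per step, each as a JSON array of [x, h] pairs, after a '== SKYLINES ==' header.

== SKYLINES ==
[[34,6],[40,0]]
[[8,15],[10,0],[34,6],[40,0]]
[[8,15],[10,0],[27,15],[28,0],[34,6],[40,0]]
[[8,15],[10,0],[27,15],[28,0],[34,6],[40,7],[49,0]]
[[8,15],[10,0],[27,15],[28,0],[34,6],[40,15],[44,7],[49,0]]
[[8,15],[10,0],[19,15],[28,0],[34,6],[40,15],[44,7],[49,0]]
[[8,15],[10,0],[19,15],[28,0],[34,6],[40,15],[44,7],[49,0]]
[[8,15],[10,0],[19,15],[28,0],[34,6],[40,15],[44,7],[49,0]]
[[8,15],[10,0],[14,15],[28,0],[34,6],[40,15],[44,7],[49,0]]
[[8,15],[10,0],[14,15],[28,0],[34,6],[40,15],[44,7],[49,0]]
[[8,15],[10,6],[13,0],[14,15],[28,0],[34,6],[40,15],[44,7],[49,0]]
[[8,15],[10,6],[13,0],[14,15],[28,2],[30,0],[34,6],[40,15],[44,7],[49,0]]
[[4,14],[8,15],[10,14],[13,0],[14,15],[28,2],[30,0],[34,6],[40,15],[44,7],[49,0]]
[[4,14],[8,15],[10,14],[13,0],[14,15],[28,2],[30,0],[34,6],[40,15],[44,7],[49,0]]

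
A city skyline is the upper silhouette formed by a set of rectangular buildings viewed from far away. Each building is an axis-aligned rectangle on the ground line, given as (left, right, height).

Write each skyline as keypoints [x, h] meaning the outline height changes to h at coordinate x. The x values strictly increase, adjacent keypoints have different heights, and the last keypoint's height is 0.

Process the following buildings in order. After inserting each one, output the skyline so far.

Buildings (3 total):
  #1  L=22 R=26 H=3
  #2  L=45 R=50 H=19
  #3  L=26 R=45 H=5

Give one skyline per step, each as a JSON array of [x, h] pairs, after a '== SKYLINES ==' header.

== SKYLINES ==
[[22,3],[26,0]]
[[22,3],[26,0],[45,19],[50,0]]
[[22,3],[26,5],[45,19],[50,0]]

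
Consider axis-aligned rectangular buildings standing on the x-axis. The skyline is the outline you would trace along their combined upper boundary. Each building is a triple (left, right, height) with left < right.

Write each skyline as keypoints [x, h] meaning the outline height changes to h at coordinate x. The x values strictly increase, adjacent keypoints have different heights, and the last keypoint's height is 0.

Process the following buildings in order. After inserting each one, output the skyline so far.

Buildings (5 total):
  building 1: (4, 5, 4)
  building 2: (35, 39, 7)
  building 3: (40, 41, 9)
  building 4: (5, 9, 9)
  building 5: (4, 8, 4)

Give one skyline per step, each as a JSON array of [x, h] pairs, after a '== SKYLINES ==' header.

== SKYLINES ==
[[4,4],[5,0]]
[[4,4],[5,0],[35,7],[39,0]]
[[4,4],[5,0],[35,7],[39,0],[40,9],[41,0]]
[[4,4],[5,9],[9,0],[35,7],[39,0],[40,9],[41,0]]
[[4,4],[5,9],[9,0],[35,7],[39,0],[40,9],[41,0]]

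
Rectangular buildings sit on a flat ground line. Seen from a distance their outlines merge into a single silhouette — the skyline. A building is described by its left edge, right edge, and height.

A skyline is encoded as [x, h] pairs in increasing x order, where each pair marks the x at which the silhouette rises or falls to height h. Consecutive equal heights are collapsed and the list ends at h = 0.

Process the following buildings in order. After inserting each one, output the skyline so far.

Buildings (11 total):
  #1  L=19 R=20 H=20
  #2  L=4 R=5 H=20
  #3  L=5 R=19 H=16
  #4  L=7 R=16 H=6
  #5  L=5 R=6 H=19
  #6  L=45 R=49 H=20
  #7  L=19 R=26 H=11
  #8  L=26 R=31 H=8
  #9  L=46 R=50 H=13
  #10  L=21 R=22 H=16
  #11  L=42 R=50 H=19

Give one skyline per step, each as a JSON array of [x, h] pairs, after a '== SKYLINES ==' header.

== SKYLINES ==
[[19,20],[20,0]]
[[4,20],[5,0],[19,20],[20,0]]
[[4,20],[5,16],[19,20],[20,0]]
[[4,20],[5,16],[19,20],[20,0]]
[[4,20],[5,19],[6,16],[19,20],[20,0]]
[[4,20],[5,19],[6,16],[19,20],[20,0],[45,20],[49,0]]
[[4,20],[5,19],[6,16],[19,20],[20,11],[26,0],[45,20],[49,0]]
[[4,20],[5,19],[6,16],[19,20],[20,11],[26,8],[31,0],[45,20],[49,0]]
[[4,20],[5,19],[6,16],[19,20],[20,11],[26,8],[31,0],[45,20],[49,13],[50,0]]
[[4,20],[5,19],[6,16],[19,20],[20,11],[21,16],[22,11],[26,8],[31,0],[45,20],[49,13],[50,0]]
[[4,20],[5,19],[6,16],[19,20],[20,11],[21,16],[22,11],[26,8],[31,0],[42,19],[45,20],[49,19],[50,0]]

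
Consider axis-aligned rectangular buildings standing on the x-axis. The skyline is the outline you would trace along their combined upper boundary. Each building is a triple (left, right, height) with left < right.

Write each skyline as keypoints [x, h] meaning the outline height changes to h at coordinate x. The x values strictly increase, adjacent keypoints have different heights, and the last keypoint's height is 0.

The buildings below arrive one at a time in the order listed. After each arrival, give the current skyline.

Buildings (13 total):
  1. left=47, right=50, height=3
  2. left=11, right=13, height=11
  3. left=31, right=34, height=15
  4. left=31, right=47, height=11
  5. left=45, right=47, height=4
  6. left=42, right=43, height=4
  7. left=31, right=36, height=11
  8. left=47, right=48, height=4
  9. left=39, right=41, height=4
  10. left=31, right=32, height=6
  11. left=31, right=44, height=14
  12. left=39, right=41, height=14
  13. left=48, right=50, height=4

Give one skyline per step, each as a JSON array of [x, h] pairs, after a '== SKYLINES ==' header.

== SKYLINES ==
[[47,3],[50,0]]
[[11,11],[13,0],[47,3],[50,0]]
[[11,11],[13,0],[31,15],[34,0],[47,3],[50,0]]
[[11,11],[13,0],[31,15],[34,11],[47,3],[50,0]]
[[11,11],[13,0],[31,15],[34,11],[47,3],[50,0]]
[[11,11],[13,0],[31,15],[34,11],[47,3],[50,0]]
[[11,11],[13,0],[31,15],[34,11],[47,3],[50,0]]
[[11,11],[13,0],[31,15],[34,11],[47,4],[48,3],[50,0]]
[[11,11],[13,0],[31,15],[34,11],[47,4],[48,3],[50,0]]
[[11,11],[13,0],[31,15],[34,11],[47,4],[48,3],[50,0]]
[[11,11],[13,0],[31,15],[34,14],[44,11],[47,4],[48,3],[50,0]]
[[11,11],[13,0],[31,15],[34,14],[44,11],[47,4],[48,3],[50,0]]
[[11,11],[13,0],[31,15],[34,14],[44,11],[47,4],[50,0]]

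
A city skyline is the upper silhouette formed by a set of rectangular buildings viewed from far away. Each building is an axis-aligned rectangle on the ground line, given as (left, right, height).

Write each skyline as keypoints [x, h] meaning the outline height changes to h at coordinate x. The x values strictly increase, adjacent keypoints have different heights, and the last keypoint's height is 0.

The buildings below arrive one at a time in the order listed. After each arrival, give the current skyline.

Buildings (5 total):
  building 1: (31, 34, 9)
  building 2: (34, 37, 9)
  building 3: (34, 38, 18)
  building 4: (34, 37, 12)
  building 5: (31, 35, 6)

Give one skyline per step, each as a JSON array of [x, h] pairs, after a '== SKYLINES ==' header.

== SKYLINES ==
[[31,9],[34,0]]
[[31,9],[37,0]]
[[31,9],[34,18],[38,0]]
[[31,9],[34,18],[38,0]]
[[31,9],[34,18],[38,0]]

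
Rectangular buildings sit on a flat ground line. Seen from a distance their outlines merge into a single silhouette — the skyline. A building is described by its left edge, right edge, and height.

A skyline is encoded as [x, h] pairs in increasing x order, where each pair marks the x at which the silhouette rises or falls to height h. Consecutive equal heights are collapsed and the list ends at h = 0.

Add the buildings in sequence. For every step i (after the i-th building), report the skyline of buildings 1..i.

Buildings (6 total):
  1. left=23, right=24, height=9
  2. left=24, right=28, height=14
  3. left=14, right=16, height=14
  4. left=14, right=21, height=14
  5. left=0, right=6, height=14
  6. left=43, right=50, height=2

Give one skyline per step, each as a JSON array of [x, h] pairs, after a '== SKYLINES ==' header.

== SKYLINES ==
[[23,9],[24,0]]
[[23,9],[24,14],[28,0]]
[[14,14],[16,0],[23,9],[24,14],[28,0]]
[[14,14],[21,0],[23,9],[24,14],[28,0]]
[[0,14],[6,0],[14,14],[21,0],[23,9],[24,14],[28,0]]
[[0,14],[6,0],[14,14],[21,0],[23,9],[24,14],[28,0],[43,2],[50,0]]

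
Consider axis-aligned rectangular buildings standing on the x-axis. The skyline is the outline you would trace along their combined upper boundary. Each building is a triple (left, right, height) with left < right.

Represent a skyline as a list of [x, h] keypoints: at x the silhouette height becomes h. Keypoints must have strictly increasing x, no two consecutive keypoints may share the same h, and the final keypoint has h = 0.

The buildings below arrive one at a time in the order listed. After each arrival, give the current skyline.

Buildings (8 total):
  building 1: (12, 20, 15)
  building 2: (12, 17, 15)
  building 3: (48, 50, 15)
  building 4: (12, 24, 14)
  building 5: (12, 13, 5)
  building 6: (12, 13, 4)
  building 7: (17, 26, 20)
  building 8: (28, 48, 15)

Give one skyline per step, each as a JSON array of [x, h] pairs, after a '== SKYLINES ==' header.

== SKYLINES ==
[[12,15],[20,0]]
[[12,15],[20,0]]
[[12,15],[20,0],[48,15],[50,0]]
[[12,15],[20,14],[24,0],[48,15],[50,0]]
[[12,15],[20,14],[24,0],[48,15],[50,0]]
[[12,15],[20,14],[24,0],[48,15],[50,0]]
[[12,15],[17,20],[26,0],[48,15],[50,0]]
[[12,15],[17,20],[26,0],[28,15],[50,0]]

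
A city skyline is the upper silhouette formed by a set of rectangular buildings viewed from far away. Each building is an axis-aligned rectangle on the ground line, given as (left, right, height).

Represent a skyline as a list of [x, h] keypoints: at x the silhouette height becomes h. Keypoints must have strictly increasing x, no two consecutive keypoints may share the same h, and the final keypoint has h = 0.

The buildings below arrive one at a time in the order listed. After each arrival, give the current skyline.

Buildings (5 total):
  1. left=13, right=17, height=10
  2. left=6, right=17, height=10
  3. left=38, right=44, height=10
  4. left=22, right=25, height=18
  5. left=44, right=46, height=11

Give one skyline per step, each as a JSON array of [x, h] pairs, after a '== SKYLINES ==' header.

== SKYLINES ==
[[13,10],[17,0]]
[[6,10],[17,0]]
[[6,10],[17,0],[38,10],[44,0]]
[[6,10],[17,0],[22,18],[25,0],[38,10],[44,0]]
[[6,10],[17,0],[22,18],[25,0],[38,10],[44,11],[46,0]]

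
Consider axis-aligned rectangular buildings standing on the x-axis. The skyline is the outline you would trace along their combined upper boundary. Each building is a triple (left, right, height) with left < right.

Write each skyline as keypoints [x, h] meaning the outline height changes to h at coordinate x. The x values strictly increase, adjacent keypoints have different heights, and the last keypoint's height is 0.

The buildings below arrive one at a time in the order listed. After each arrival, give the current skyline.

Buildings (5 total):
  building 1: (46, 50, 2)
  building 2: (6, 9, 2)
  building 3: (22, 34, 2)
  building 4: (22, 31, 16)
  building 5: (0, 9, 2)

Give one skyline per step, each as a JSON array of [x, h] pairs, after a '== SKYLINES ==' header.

== SKYLINES ==
[[46,2],[50,0]]
[[6,2],[9,0],[46,2],[50,0]]
[[6,2],[9,0],[22,2],[34,0],[46,2],[50,0]]
[[6,2],[9,0],[22,16],[31,2],[34,0],[46,2],[50,0]]
[[0,2],[9,0],[22,16],[31,2],[34,0],[46,2],[50,0]]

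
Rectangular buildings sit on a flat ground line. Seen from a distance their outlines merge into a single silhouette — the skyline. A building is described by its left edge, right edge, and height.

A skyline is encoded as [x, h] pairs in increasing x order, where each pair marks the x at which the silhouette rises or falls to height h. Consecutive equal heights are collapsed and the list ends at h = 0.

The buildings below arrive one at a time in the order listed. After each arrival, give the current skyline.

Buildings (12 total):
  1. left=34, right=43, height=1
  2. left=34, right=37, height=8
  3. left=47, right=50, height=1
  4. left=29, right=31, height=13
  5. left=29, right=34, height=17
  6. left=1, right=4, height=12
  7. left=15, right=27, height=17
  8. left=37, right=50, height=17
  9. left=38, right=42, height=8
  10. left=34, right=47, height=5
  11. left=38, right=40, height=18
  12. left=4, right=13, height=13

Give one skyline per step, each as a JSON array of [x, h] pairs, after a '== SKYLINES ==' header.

== SKYLINES ==
[[34,1],[43,0]]
[[34,8],[37,1],[43,0]]
[[34,8],[37,1],[43,0],[47,1],[50,0]]
[[29,13],[31,0],[34,8],[37,1],[43,0],[47,1],[50,0]]
[[29,17],[34,8],[37,1],[43,0],[47,1],[50,0]]
[[1,12],[4,0],[29,17],[34,8],[37,1],[43,0],[47,1],[50,0]]
[[1,12],[4,0],[15,17],[27,0],[29,17],[34,8],[37,1],[43,0],[47,1],[50,0]]
[[1,12],[4,0],[15,17],[27,0],[29,17],[34,8],[37,17],[50,0]]
[[1,12],[4,0],[15,17],[27,0],[29,17],[34,8],[37,17],[50,0]]
[[1,12],[4,0],[15,17],[27,0],[29,17],[34,8],[37,17],[50,0]]
[[1,12],[4,0],[15,17],[27,0],[29,17],[34,8],[37,17],[38,18],[40,17],[50,0]]
[[1,12],[4,13],[13,0],[15,17],[27,0],[29,17],[34,8],[37,17],[38,18],[40,17],[50,0]]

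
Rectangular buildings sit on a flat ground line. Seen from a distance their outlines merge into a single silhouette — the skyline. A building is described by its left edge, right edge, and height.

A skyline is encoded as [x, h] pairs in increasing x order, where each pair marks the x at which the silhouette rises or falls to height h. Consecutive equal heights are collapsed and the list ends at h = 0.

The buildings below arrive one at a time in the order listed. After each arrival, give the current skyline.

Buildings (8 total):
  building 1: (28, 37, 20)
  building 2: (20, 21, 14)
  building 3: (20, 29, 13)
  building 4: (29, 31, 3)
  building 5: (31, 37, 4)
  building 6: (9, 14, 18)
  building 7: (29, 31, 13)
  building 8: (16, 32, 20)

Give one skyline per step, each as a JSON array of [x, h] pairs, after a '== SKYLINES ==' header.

== SKYLINES ==
[[28,20],[37,0]]
[[20,14],[21,0],[28,20],[37,0]]
[[20,14],[21,13],[28,20],[37,0]]
[[20,14],[21,13],[28,20],[37,0]]
[[20,14],[21,13],[28,20],[37,0]]
[[9,18],[14,0],[20,14],[21,13],[28,20],[37,0]]
[[9,18],[14,0],[20,14],[21,13],[28,20],[37,0]]
[[9,18],[14,0],[16,20],[37,0]]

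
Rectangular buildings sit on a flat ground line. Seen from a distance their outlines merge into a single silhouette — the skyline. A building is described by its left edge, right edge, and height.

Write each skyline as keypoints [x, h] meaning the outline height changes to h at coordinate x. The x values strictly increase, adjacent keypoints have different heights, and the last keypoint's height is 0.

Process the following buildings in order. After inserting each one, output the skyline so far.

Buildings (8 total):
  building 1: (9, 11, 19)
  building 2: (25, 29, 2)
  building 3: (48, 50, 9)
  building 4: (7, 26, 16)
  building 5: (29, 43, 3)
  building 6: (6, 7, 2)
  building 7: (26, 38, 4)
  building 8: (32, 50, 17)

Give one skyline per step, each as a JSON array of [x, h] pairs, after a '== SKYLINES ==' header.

== SKYLINES ==
[[9,19],[11,0]]
[[9,19],[11,0],[25,2],[29,0]]
[[9,19],[11,0],[25,2],[29,0],[48,9],[50,0]]
[[7,16],[9,19],[11,16],[26,2],[29,0],[48,9],[50,0]]
[[7,16],[9,19],[11,16],[26,2],[29,3],[43,0],[48,9],[50,0]]
[[6,2],[7,16],[9,19],[11,16],[26,2],[29,3],[43,0],[48,9],[50,0]]
[[6,2],[7,16],[9,19],[11,16],[26,4],[38,3],[43,0],[48,9],[50,0]]
[[6,2],[7,16],[9,19],[11,16],[26,4],[32,17],[50,0]]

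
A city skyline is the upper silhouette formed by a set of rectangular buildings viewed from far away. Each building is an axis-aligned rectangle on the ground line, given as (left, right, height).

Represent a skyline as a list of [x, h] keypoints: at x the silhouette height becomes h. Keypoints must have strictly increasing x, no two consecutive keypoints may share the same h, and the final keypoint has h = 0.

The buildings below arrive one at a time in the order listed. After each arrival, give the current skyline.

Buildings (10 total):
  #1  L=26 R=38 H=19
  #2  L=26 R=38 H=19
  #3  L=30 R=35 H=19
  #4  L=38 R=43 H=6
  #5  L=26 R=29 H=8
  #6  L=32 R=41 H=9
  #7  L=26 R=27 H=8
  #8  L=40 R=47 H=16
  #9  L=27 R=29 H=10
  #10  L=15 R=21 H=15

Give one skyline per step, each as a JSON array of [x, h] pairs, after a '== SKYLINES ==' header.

== SKYLINES ==
[[26,19],[38,0]]
[[26,19],[38,0]]
[[26,19],[38,0]]
[[26,19],[38,6],[43,0]]
[[26,19],[38,6],[43,0]]
[[26,19],[38,9],[41,6],[43,0]]
[[26,19],[38,9],[41,6],[43,0]]
[[26,19],[38,9],[40,16],[47,0]]
[[26,19],[38,9],[40,16],[47,0]]
[[15,15],[21,0],[26,19],[38,9],[40,16],[47,0]]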